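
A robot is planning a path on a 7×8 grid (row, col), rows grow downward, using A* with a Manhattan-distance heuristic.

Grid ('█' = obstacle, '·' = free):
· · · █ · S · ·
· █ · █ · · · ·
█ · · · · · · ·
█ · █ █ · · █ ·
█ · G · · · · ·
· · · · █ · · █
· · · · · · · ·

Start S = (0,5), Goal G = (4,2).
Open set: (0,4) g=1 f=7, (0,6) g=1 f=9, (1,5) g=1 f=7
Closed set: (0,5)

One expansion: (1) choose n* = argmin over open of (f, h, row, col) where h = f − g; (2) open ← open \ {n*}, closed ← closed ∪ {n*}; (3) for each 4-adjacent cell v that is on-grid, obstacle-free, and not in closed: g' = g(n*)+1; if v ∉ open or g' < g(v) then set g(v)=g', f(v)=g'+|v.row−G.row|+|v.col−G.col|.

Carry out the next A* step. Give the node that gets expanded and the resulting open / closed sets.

expanded=(0,4); open=[(0,6) g=1 f=9, (1,4) g=2 f=7, (1,5) g=1 f=7]; closed=[(0,4), (0,5)]

step 1: expand (0,4) (f=7, h=6) → closed; open now [(0,6) g=1 f=9, (1,4) g=2 f=7, (1,5) g=1 f=7]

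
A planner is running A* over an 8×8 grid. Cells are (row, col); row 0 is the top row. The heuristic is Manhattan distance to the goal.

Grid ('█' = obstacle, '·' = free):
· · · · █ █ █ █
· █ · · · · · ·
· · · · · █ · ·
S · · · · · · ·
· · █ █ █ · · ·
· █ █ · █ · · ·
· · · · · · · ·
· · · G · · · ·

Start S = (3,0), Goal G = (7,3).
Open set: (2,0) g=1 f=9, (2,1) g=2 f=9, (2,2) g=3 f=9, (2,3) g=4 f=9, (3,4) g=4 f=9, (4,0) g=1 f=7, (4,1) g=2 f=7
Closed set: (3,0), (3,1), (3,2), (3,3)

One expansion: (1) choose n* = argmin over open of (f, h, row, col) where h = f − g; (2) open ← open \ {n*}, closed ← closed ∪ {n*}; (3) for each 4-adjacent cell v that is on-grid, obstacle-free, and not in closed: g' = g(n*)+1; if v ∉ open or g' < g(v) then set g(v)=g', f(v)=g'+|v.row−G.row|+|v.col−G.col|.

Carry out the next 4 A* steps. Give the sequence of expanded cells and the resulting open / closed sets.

step 1: expand (4,1) (f=7, h=5) → closed; open now [(2,0) g=1 f=9, (2,1) g=2 f=9, (2,2) g=3 f=9, (2,3) g=4 f=9, (3,4) g=4 f=9, (4,0) g=1 f=7]
step 2: expand (4,0) (f=7, h=6) → closed; open now [(2,0) g=1 f=9, (2,1) g=2 f=9, (2,2) g=3 f=9, (2,3) g=4 f=9, (3,4) g=4 f=9, (5,0) g=2 f=7]
step 3: expand (5,0) (f=7, h=5) → closed; open now [(2,0) g=1 f=9, (2,1) g=2 f=9, (2,2) g=3 f=9, (2,3) g=4 f=9, (3,4) g=4 f=9, (6,0) g=3 f=7]
step 4: expand (6,0) (f=7, h=4) → closed; open now [(2,0) g=1 f=9, (2,1) g=2 f=9, (2,2) g=3 f=9, (2,3) g=4 f=9, (3,4) g=4 f=9, (6,1) g=4 f=7, (7,0) g=4 f=7]

order=[(4,1) → (4,0) → (5,0) → (6,0)]; open=[(2,0) g=1 f=9, (2,1) g=2 f=9, (2,2) g=3 f=9, (2,3) g=4 f=9, (3,4) g=4 f=9, (6,1) g=4 f=7, (7,0) g=4 f=7]; closed=[(3,0), (3,1), (3,2), (3,3), (4,0), (4,1), (5,0), (6,0)]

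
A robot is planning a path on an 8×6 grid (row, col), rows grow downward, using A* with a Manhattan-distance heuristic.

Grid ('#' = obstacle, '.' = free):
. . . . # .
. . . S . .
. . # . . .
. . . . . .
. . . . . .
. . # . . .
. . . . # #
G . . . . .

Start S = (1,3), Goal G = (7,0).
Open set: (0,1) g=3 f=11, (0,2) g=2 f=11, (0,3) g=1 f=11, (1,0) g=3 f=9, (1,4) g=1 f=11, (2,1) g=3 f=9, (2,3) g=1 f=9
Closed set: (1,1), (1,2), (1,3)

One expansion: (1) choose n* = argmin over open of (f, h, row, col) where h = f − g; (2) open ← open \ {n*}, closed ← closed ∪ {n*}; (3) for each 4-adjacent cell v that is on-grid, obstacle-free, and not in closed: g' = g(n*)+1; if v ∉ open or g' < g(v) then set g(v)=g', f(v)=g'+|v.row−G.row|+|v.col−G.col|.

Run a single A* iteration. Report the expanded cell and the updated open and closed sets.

expanded=(1,0); open=[(0,0) g=4 f=11, (0,1) g=3 f=11, (0,2) g=2 f=11, (0,3) g=1 f=11, (1,4) g=1 f=11, (2,0) g=4 f=9, (2,1) g=3 f=9, (2,3) g=1 f=9]; closed=[(1,0), (1,1), (1,2), (1,3)]

step 1: expand (1,0) (f=9, h=6) → closed; open now [(0,0) g=4 f=11, (0,1) g=3 f=11, (0,2) g=2 f=11, (0,3) g=1 f=11, (1,4) g=1 f=11, (2,0) g=4 f=9, (2,1) g=3 f=9, (2,3) g=1 f=9]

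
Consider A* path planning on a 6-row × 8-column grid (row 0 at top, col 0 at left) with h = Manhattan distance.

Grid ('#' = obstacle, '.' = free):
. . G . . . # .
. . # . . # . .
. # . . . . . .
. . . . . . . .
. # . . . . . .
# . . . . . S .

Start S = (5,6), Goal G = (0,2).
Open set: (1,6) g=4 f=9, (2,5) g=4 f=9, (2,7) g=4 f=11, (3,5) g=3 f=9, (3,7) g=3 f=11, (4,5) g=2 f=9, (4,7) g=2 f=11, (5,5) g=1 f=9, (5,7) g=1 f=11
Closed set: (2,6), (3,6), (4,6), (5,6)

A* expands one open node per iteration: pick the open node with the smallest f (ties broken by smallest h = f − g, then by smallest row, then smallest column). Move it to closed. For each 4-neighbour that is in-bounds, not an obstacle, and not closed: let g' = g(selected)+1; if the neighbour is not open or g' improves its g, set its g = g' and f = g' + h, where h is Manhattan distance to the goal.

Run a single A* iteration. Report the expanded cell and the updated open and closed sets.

expanded=(1,6); open=[(1,7) g=5 f=11, (2,5) g=4 f=9, (2,7) g=4 f=11, (3,5) g=3 f=9, (3,7) g=3 f=11, (4,5) g=2 f=9, (4,7) g=2 f=11, (5,5) g=1 f=9, (5,7) g=1 f=11]; closed=[(1,6), (2,6), (3,6), (4,6), (5,6)]

step 1: expand (1,6) (f=9, h=5) → closed; open now [(1,7) g=5 f=11, (2,5) g=4 f=9, (2,7) g=4 f=11, (3,5) g=3 f=9, (3,7) g=3 f=11, (4,5) g=2 f=9, (4,7) g=2 f=11, (5,5) g=1 f=9, (5,7) g=1 f=11]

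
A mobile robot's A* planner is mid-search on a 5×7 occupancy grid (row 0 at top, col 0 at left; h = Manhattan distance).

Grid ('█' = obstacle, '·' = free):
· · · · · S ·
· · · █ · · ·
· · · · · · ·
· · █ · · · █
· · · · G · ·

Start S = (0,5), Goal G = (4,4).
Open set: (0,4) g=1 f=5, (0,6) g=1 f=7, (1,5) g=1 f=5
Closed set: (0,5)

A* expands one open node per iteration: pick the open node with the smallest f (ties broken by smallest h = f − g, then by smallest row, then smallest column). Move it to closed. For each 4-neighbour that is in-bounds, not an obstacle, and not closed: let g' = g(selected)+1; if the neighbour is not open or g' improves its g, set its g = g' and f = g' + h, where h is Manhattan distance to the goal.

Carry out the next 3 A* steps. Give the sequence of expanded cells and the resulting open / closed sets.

step 1: expand (0,4) (f=5, h=4) → closed; open now [(0,3) g=2 f=7, (0,6) g=1 f=7, (1,4) g=2 f=5, (1,5) g=1 f=5]
step 2: expand (1,4) (f=5, h=3) → closed; open now [(0,3) g=2 f=7, (0,6) g=1 f=7, (1,5) g=1 f=5, (2,4) g=3 f=5]
step 3: expand (2,4) (f=5, h=2) → closed; open now [(0,3) g=2 f=7, (0,6) g=1 f=7, (1,5) g=1 f=5, (2,3) g=4 f=7, (2,5) g=4 f=7, (3,4) g=4 f=5]

order=[(0,4) → (1,4) → (2,4)]; open=[(0,3) g=2 f=7, (0,6) g=1 f=7, (1,5) g=1 f=5, (2,3) g=4 f=7, (2,5) g=4 f=7, (3,4) g=4 f=5]; closed=[(0,4), (0,5), (1,4), (2,4)]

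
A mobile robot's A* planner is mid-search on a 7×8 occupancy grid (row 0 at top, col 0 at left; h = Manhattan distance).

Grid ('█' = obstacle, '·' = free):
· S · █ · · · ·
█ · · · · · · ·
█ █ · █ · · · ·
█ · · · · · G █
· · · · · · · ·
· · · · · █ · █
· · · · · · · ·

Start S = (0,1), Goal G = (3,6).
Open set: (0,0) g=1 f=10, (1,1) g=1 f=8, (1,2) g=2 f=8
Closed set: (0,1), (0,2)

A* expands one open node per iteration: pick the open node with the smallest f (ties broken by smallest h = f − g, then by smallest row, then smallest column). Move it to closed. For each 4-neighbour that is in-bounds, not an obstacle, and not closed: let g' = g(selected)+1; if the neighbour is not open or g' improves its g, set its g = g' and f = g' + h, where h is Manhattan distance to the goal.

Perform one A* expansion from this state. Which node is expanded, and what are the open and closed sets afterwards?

step 1: expand (1,2) (f=8, h=6) → closed; open now [(0,0) g=1 f=10, (1,1) g=1 f=8, (1,3) g=3 f=8, (2,2) g=3 f=8]

expanded=(1,2); open=[(0,0) g=1 f=10, (1,1) g=1 f=8, (1,3) g=3 f=8, (2,2) g=3 f=8]; closed=[(0,1), (0,2), (1,2)]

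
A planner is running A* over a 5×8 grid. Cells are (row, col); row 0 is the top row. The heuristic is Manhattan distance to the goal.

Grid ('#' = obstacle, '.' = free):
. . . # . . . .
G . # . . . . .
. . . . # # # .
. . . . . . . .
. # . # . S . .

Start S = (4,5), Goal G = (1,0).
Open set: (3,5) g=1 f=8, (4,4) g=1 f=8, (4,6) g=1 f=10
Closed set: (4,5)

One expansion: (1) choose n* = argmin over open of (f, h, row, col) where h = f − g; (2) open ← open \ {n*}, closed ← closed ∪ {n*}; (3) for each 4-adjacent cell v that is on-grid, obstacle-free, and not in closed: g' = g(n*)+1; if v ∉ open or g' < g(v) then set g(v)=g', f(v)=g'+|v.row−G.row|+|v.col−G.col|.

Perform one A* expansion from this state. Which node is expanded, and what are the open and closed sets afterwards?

step 1: expand (3,5) (f=8, h=7) → closed; open now [(3,4) g=2 f=8, (3,6) g=2 f=10, (4,4) g=1 f=8, (4,6) g=1 f=10]

expanded=(3,5); open=[(3,4) g=2 f=8, (3,6) g=2 f=10, (4,4) g=1 f=8, (4,6) g=1 f=10]; closed=[(3,5), (4,5)]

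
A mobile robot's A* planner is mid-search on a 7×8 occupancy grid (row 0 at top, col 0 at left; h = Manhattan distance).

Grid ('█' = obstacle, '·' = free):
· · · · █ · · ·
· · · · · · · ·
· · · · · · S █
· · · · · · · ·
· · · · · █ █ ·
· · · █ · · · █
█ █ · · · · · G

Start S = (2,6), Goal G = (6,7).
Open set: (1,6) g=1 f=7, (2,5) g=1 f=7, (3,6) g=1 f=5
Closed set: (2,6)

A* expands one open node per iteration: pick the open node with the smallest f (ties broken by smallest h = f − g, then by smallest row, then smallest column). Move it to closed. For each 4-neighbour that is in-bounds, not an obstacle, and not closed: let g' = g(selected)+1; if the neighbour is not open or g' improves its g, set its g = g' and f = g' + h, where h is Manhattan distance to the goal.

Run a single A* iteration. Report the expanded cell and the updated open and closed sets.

step 1: expand (3,6) (f=5, h=4) → closed; open now [(1,6) g=1 f=7, (2,5) g=1 f=7, (3,5) g=2 f=7, (3,7) g=2 f=5]

expanded=(3,6); open=[(1,6) g=1 f=7, (2,5) g=1 f=7, (3,5) g=2 f=7, (3,7) g=2 f=5]; closed=[(2,6), (3,6)]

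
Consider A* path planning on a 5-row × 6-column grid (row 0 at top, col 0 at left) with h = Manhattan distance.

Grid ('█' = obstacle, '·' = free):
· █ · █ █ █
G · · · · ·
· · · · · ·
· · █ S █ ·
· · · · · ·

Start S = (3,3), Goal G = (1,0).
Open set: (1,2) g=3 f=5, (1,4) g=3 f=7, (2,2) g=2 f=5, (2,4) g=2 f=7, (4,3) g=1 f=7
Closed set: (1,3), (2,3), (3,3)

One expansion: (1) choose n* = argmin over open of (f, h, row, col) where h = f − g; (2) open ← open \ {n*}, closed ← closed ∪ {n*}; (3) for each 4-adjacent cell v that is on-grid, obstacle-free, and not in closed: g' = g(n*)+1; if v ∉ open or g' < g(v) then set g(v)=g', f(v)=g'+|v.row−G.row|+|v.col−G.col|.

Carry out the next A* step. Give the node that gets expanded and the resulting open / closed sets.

step 1: expand (1,2) (f=5, h=2) → closed; open now [(0,2) g=4 f=7, (1,1) g=4 f=5, (1,4) g=3 f=7, (2,2) g=2 f=5, (2,4) g=2 f=7, (4,3) g=1 f=7]

expanded=(1,2); open=[(0,2) g=4 f=7, (1,1) g=4 f=5, (1,4) g=3 f=7, (2,2) g=2 f=5, (2,4) g=2 f=7, (4,3) g=1 f=7]; closed=[(1,2), (1,3), (2,3), (3,3)]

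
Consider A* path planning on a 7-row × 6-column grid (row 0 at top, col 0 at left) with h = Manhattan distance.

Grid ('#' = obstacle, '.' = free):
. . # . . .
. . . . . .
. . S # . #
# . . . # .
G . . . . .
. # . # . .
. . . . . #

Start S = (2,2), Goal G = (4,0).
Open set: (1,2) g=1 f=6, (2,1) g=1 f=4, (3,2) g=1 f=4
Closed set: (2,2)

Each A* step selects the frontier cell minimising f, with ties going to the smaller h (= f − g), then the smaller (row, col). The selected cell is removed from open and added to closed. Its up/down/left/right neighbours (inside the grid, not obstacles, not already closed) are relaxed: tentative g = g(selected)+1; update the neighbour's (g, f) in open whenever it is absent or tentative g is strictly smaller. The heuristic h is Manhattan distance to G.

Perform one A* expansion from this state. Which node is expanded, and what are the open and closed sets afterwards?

expanded=(2,1); open=[(1,1) g=2 f=6, (1,2) g=1 f=6, (2,0) g=2 f=4, (3,1) g=2 f=4, (3,2) g=1 f=4]; closed=[(2,1), (2,2)]

step 1: expand (2,1) (f=4, h=3) → closed; open now [(1,1) g=2 f=6, (1,2) g=1 f=6, (2,0) g=2 f=4, (3,1) g=2 f=4, (3,2) g=1 f=4]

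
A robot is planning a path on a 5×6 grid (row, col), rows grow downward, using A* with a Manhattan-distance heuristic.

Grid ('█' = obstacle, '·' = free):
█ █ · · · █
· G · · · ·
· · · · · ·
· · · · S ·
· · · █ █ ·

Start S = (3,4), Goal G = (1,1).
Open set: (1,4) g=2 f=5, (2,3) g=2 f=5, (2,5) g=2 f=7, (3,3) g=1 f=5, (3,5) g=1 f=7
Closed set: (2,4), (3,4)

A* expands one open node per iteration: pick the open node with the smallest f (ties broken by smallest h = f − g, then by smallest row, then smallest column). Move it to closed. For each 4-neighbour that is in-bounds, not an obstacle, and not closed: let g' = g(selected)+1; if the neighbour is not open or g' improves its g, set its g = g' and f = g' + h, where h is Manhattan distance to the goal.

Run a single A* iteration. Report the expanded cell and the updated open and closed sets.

step 1: expand (1,4) (f=5, h=3) → closed; open now [(0,4) g=3 f=7, (1,3) g=3 f=5, (1,5) g=3 f=7, (2,3) g=2 f=5, (2,5) g=2 f=7, (3,3) g=1 f=5, (3,5) g=1 f=7]

expanded=(1,4); open=[(0,4) g=3 f=7, (1,3) g=3 f=5, (1,5) g=3 f=7, (2,3) g=2 f=5, (2,5) g=2 f=7, (3,3) g=1 f=5, (3,5) g=1 f=7]; closed=[(1,4), (2,4), (3,4)]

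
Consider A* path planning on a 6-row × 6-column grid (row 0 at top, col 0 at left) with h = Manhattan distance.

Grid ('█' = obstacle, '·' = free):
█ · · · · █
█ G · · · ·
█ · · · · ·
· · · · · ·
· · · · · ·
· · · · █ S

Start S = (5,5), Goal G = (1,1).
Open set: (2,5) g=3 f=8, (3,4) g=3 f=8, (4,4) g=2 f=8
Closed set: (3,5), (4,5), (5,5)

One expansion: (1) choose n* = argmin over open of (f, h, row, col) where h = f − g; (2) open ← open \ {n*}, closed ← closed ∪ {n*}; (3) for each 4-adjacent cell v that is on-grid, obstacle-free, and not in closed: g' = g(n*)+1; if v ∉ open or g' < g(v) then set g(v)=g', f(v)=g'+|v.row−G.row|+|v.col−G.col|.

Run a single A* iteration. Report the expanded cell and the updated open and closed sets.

step 1: expand (2,5) (f=8, h=5) → closed; open now [(1,5) g=4 f=8, (2,4) g=4 f=8, (3,4) g=3 f=8, (4,4) g=2 f=8]

expanded=(2,5); open=[(1,5) g=4 f=8, (2,4) g=4 f=8, (3,4) g=3 f=8, (4,4) g=2 f=8]; closed=[(2,5), (3,5), (4,5), (5,5)]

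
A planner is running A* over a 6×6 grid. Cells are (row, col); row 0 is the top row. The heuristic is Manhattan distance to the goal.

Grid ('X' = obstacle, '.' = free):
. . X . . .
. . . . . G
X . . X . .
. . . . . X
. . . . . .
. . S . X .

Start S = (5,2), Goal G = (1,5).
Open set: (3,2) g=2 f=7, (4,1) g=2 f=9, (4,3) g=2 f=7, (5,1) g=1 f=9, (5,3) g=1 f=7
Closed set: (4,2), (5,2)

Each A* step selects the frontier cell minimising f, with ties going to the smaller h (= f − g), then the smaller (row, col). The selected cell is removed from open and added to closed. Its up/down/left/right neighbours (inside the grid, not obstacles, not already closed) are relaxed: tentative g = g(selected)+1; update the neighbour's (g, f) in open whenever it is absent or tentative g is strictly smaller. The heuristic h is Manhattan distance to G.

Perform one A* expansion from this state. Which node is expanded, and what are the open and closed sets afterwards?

step 1: expand (3,2) (f=7, h=5) → closed; open now [(2,2) g=3 f=7, (3,1) g=3 f=9, (3,3) g=3 f=7, (4,1) g=2 f=9, (4,3) g=2 f=7, (5,1) g=1 f=9, (5,3) g=1 f=7]

expanded=(3,2); open=[(2,2) g=3 f=7, (3,1) g=3 f=9, (3,3) g=3 f=7, (4,1) g=2 f=9, (4,3) g=2 f=7, (5,1) g=1 f=9, (5,3) g=1 f=7]; closed=[(3,2), (4,2), (5,2)]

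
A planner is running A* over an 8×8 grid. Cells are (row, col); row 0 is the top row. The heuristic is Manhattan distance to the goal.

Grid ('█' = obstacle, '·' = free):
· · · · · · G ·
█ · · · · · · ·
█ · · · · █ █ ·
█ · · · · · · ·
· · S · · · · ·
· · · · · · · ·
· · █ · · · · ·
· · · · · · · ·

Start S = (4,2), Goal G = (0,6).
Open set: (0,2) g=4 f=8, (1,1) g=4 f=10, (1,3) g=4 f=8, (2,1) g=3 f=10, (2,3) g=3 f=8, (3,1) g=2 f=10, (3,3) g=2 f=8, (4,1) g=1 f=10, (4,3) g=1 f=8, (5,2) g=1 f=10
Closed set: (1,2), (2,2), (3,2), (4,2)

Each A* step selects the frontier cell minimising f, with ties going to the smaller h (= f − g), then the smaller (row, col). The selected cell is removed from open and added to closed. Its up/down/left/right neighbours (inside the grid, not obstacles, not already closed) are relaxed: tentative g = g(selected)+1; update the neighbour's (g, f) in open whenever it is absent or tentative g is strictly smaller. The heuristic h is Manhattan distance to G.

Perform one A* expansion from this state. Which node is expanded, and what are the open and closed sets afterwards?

step 1: expand (0,2) (f=8, h=4) → closed; open now [(0,1) g=5 f=10, (0,3) g=5 f=8, (1,1) g=4 f=10, (1,3) g=4 f=8, (2,1) g=3 f=10, (2,3) g=3 f=8, (3,1) g=2 f=10, (3,3) g=2 f=8, (4,1) g=1 f=10, (4,3) g=1 f=8, (5,2) g=1 f=10]

expanded=(0,2); open=[(0,1) g=5 f=10, (0,3) g=5 f=8, (1,1) g=4 f=10, (1,3) g=4 f=8, (2,1) g=3 f=10, (2,3) g=3 f=8, (3,1) g=2 f=10, (3,3) g=2 f=8, (4,1) g=1 f=10, (4,3) g=1 f=8, (5,2) g=1 f=10]; closed=[(0,2), (1,2), (2,2), (3,2), (4,2)]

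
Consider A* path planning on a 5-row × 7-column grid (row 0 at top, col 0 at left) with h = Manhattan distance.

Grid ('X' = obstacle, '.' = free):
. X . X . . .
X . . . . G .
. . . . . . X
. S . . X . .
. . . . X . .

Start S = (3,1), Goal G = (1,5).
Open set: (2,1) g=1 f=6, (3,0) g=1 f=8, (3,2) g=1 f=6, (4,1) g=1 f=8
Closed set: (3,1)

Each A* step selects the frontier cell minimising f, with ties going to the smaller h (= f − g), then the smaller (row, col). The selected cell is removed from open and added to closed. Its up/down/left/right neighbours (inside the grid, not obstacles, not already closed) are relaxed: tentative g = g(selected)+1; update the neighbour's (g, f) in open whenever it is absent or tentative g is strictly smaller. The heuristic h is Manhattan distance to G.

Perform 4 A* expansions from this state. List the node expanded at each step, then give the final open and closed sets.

step 1: expand (2,1) (f=6, h=5) → closed; open now [(1,1) g=2 f=6, (2,0) g=2 f=8, (2,2) g=2 f=6, (3,0) g=1 f=8, (3,2) g=1 f=6, (4,1) g=1 f=8]
step 2: expand (1,1) (f=6, h=4) → closed; open now [(1,2) g=3 f=6, (2,0) g=2 f=8, (2,2) g=2 f=6, (3,0) g=1 f=8, (3,2) g=1 f=6, (4,1) g=1 f=8]
step 3: expand (1,2) (f=6, h=3) → closed; open now [(0,2) g=4 f=8, (1,3) g=4 f=6, (2,0) g=2 f=8, (2,2) g=2 f=6, (3,0) g=1 f=8, (3,2) g=1 f=6, (4,1) g=1 f=8]
step 4: expand (1,3) (f=6, h=2) → closed; open now [(0,2) g=4 f=8, (1,4) g=5 f=6, (2,0) g=2 f=8, (2,2) g=2 f=6, (2,3) g=5 f=8, (3,0) g=1 f=8, (3,2) g=1 f=6, (4,1) g=1 f=8]

order=[(2,1) → (1,1) → (1,2) → (1,3)]; open=[(0,2) g=4 f=8, (1,4) g=5 f=6, (2,0) g=2 f=8, (2,2) g=2 f=6, (2,3) g=5 f=8, (3,0) g=1 f=8, (3,2) g=1 f=6, (4,1) g=1 f=8]; closed=[(1,1), (1,2), (1,3), (2,1), (3,1)]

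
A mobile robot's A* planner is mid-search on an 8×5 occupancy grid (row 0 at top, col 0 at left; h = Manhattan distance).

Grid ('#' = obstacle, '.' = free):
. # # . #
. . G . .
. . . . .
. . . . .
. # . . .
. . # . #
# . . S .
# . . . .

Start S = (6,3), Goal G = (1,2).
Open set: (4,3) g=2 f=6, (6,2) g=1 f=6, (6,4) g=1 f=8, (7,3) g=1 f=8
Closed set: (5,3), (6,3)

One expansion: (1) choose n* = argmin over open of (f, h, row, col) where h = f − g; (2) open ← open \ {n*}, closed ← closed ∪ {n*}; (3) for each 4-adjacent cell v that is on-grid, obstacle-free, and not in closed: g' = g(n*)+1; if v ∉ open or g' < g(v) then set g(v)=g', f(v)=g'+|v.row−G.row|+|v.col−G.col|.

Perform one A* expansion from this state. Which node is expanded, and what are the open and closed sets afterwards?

expanded=(4,3); open=[(3,3) g=3 f=6, (4,2) g=3 f=6, (4,4) g=3 f=8, (6,2) g=1 f=6, (6,4) g=1 f=8, (7,3) g=1 f=8]; closed=[(4,3), (5,3), (6,3)]

step 1: expand (4,3) (f=6, h=4) → closed; open now [(3,3) g=3 f=6, (4,2) g=3 f=6, (4,4) g=3 f=8, (6,2) g=1 f=6, (6,4) g=1 f=8, (7,3) g=1 f=8]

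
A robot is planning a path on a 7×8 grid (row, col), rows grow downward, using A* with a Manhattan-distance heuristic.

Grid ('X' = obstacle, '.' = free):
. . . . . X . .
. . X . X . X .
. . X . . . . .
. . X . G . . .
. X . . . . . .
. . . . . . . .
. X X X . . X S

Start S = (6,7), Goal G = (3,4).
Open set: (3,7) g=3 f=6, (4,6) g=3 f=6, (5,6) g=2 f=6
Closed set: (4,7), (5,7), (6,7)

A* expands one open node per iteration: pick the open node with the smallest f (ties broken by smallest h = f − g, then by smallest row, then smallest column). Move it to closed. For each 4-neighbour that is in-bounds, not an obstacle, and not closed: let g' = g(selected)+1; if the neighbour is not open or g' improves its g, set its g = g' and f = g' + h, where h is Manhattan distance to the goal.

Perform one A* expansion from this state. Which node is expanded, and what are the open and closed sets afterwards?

step 1: expand (3,7) (f=6, h=3) → closed; open now [(2,7) g=4 f=8, (3,6) g=4 f=6, (4,6) g=3 f=6, (5,6) g=2 f=6]

expanded=(3,7); open=[(2,7) g=4 f=8, (3,6) g=4 f=6, (4,6) g=3 f=6, (5,6) g=2 f=6]; closed=[(3,7), (4,7), (5,7), (6,7)]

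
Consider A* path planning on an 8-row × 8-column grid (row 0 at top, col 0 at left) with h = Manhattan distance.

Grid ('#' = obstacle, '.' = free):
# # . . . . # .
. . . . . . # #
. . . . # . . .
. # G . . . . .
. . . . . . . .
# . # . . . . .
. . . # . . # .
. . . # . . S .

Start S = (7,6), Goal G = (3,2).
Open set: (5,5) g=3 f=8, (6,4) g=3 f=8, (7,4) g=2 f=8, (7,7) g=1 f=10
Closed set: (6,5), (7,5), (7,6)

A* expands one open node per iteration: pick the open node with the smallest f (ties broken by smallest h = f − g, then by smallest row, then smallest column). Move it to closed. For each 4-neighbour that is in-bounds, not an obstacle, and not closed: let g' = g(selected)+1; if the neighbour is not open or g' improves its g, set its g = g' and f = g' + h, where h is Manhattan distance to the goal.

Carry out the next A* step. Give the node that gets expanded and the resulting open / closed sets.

step 1: expand (5,5) (f=8, h=5) → closed; open now [(4,5) g=4 f=8, (5,4) g=4 f=8, (5,6) g=4 f=10, (6,4) g=3 f=8, (7,4) g=2 f=8, (7,7) g=1 f=10]

expanded=(5,5); open=[(4,5) g=4 f=8, (5,4) g=4 f=8, (5,6) g=4 f=10, (6,4) g=3 f=8, (7,4) g=2 f=8, (7,7) g=1 f=10]; closed=[(5,5), (6,5), (7,5), (7,6)]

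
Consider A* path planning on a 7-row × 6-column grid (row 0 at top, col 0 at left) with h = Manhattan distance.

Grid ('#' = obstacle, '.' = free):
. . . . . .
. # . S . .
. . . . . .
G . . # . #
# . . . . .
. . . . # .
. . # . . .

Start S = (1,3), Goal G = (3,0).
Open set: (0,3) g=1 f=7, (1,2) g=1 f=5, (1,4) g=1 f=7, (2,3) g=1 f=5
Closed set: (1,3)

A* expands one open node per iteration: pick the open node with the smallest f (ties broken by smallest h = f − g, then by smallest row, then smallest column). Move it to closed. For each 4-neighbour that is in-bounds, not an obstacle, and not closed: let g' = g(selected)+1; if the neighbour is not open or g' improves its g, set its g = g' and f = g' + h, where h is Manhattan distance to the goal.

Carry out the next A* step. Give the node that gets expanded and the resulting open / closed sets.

step 1: expand (1,2) (f=5, h=4) → closed; open now [(0,2) g=2 f=7, (0,3) g=1 f=7, (1,4) g=1 f=7, (2,2) g=2 f=5, (2,3) g=1 f=5]

expanded=(1,2); open=[(0,2) g=2 f=7, (0,3) g=1 f=7, (1,4) g=1 f=7, (2,2) g=2 f=5, (2,3) g=1 f=5]; closed=[(1,2), (1,3)]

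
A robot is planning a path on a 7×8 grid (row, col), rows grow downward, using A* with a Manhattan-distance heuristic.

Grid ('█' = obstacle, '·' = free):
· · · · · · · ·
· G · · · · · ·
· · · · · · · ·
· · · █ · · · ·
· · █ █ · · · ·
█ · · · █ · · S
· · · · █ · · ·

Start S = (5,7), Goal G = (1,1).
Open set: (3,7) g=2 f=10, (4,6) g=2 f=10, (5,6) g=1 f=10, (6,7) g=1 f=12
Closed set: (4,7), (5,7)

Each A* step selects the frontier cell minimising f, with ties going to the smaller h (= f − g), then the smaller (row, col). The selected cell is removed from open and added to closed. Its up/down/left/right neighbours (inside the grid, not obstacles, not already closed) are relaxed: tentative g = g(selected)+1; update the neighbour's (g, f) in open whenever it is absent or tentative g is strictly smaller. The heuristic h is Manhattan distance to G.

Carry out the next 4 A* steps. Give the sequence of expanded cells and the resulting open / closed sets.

order=[(3,7) → (2,7) → (1,7) → (1,6)]; open=[(0,6) g=6 f=12, (0,7) g=5 f=12, (1,5) g=6 f=10, (2,6) g=4 f=10, (3,6) g=3 f=10, (4,6) g=2 f=10, (5,6) g=1 f=10, (6,7) g=1 f=12]; closed=[(1,6), (1,7), (2,7), (3,7), (4,7), (5,7)]

step 1: expand (3,7) (f=10, h=8) → closed; open now [(2,7) g=3 f=10, (3,6) g=3 f=10, (4,6) g=2 f=10, (5,6) g=1 f=10, (6,7) g=1 f=12]
step 2: expand (2,7) (f=10, h=7) → closed; open now [(1,7) g=4 f=10, (2,6) g=4 f=10, (3,6) g=3 f=10, (4,6) g=2 f=10, (5,6) g=1 f=10, (6,7) g=1 f=12]
step 3: expand (1,7) (f=10, h=6) → closed; open now [(0,7) g=5 f=12, (1,6) g=5 f=10, (2,6) g=4 f=10, (3,6) g=3 f=10, (4,6) g=2 f=10, (5,6) g=1 f=10, (6,7) g=1 f=12]
step 4: expand (1,6) (f=10, h=5) → closed; open now [(0,6) g=6 f=12, (0,7) g=5 f=12, (1,5) g=6 f=10, (2,6) g=4 f=10, (3,6) g=3 f=10, (4,6) g=2 f=10, (5,6) g=1 f=10, (6,7) g=1 f=12]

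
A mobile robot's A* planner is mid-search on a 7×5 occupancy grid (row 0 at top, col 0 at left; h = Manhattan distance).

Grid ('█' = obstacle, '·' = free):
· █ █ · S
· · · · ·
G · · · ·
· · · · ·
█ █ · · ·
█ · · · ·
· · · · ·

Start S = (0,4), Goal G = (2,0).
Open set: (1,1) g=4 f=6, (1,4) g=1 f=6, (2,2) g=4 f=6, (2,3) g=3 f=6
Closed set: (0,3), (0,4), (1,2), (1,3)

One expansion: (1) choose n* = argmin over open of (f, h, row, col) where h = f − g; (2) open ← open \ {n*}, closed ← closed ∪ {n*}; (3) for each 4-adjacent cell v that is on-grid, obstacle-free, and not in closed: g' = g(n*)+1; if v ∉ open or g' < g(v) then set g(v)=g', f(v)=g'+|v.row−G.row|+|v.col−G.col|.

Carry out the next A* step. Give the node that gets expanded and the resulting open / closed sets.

expanded=(1,1); open=[(1,0) g=5 f=6, (1,4) g=1 f=6, (2,1) g=5 f=6, (2,2) g=4 f=6, (2,3) g=3 f=6]; closed=[(0,3), (0,4), (1,1), (1,2), (1,3)]

step 1: expand (1,1) (f=6, h=2) → closed; open now [(1,0) g=5 f=6, (1,4) g=1 f=6, (2,1) g=5 f=6, (2,2) g=4 f=6, (2,3) g=3 f=6]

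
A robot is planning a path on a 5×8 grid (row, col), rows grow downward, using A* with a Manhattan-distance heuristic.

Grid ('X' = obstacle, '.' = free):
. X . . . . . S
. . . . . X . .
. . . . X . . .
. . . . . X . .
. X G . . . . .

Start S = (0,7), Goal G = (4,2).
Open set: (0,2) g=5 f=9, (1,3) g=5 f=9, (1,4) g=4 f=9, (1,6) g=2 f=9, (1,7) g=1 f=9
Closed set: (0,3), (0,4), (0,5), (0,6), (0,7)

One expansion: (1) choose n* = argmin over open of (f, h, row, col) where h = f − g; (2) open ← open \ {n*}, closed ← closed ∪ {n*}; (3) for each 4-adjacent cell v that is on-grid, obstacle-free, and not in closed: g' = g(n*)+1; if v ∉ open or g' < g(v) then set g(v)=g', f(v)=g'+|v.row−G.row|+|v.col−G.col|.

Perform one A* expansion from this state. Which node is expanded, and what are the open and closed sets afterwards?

step 1: expand (0,2) (f=9, h=4) → closed; open now [(1,2) g=6 f=9, (1,3) g=5 f=9, (1,4) g=4 f=9, (1,6) g=2 f=9, (1,7) g=1 f=9]

expanded=(0,2); open=[(1,2) g=6 f=9, (1,3) g=5 f=9, (1,4) g=4 f=9, (1,6) g=2 f=9, (1,7) g=1 f=9]; closed=[(0,2), (0,3), (0,4), (0,5), (0,6), (0,7)]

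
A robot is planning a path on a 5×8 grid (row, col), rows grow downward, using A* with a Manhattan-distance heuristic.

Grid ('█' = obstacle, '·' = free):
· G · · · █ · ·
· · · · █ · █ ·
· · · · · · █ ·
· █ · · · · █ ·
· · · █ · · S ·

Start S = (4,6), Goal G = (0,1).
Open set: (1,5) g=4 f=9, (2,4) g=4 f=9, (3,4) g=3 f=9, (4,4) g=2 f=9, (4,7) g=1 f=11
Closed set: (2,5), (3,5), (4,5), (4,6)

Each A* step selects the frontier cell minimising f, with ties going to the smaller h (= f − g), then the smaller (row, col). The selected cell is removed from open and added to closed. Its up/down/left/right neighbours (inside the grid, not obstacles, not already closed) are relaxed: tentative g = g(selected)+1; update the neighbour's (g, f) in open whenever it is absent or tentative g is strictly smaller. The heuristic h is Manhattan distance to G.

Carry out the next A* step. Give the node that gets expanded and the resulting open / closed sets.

step 1: expand (1,5) (f=9, h=5) → closed; open now [(2,4) g=4 f=9, (3,4) g=3 f=9, (4,4) g=2 f=9, (4,7) g=1 f=11]

expanded=(1,5); open=[(2,4) g=4 f=9, (3,4) g=3 f=9, (4,4) g=2 f=9, (4,7) g=1 f=11]; closed=[(1,5), (2,5), (3,5), (4,5), (4,6)]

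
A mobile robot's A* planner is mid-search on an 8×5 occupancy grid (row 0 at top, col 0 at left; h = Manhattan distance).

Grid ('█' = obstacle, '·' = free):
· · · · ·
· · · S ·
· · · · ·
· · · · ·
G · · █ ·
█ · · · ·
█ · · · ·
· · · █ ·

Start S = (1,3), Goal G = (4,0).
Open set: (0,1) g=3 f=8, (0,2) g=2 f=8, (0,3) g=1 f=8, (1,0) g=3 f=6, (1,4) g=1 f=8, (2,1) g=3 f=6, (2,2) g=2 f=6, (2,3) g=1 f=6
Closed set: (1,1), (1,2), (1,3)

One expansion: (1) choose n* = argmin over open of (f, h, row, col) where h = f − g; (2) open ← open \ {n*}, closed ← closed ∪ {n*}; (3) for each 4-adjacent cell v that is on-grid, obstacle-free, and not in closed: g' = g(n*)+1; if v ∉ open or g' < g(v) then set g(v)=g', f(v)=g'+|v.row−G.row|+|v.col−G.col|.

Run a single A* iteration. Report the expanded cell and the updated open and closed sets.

expanded=(1,0); open=[(0,0) g=4 f=8, (0,1) g=3 f=8, (0,2) g=2 f=8, (0,3) g=1 f=8, (1,4) g=1 f=8, (2,0) g=4 f=6, (2,1) g=3 f=6, (2,2) g=2 f=6, (2,3) g=1 f=6]; closed=[(1,0), (1,1), (1,2), (1,3)]

step 1: expand (1,0) (f=6, h=3) → closed; open now [(0,0) g=4 f=8, (0,1) g=3 f=8, (0,2) g=2 f=8, (0,3) g=1 f=8, (1,4) g=1 f=8, (2,0) g=4 f=6, (2,1) g=3 f=6, (2,2) g=2 f=6, (2,3) g=1 f=6]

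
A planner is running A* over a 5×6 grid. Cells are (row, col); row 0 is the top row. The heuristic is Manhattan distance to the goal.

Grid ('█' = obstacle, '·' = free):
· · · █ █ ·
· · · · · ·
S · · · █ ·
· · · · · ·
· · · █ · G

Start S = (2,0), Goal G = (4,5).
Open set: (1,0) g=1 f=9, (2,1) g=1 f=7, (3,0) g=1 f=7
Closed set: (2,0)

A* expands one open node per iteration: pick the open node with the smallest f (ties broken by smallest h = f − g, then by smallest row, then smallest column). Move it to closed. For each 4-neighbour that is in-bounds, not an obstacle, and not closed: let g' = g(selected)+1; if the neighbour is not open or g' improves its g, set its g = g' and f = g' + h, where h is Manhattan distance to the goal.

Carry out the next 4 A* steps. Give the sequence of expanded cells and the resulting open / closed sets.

step 1: expand (2,1) (f=7, h=6) → closed; open now [(1,0) g=1 f=9, (1,1) g=2 f=9, (2,2) g=2 f=7, (3,0) g=1 f=7, (3,1) g=2 f=7]
step 2: expand (2,2) (f=7, h=5) → closed; open now [(1,0) g=1 f=9, (1,1) g=2 f=9, (1,2) g=3 f=9, (2,3) g=3 f=7, (3,0) g=1 f=7, (3,1) g=2 f=7, (3,2) g=3 f=7]
step 3: expand (2,3) (f=7, h=4) → closed; open now [(1,0) g=1 f=9, (1,1) g=2 f=9, (1,2) g=3 f=9, (1,3) g=4 f=9, (3,0) g=1 f=7, (3,1) g=2 f=7, (3,2) g=3 f=7, (3,3) g=4 f=7]
step 4: expand (3,3) (f=7, h=3) → closed; open now [(1,0) g=1 f=9, (1,1) g=2 f=9, (1,2) g=3 f=9, (1,3) g=4 f=9, (3,0) g=1 f=7, (3,1) g=2 f=7, (3,2) g=3 f=7, (3,4) g=5 f=7]

order=[(2,1) → (2,2) → (2,3) → (3,3)]; open=[(1,0) g=1 f=9, (1,1) g=2 f=9, (1,2) g=3 f=9, (1,3) g=4 f=9, (3,0) g=1 f=7, (3,1) g=2 f=7, (3,2) g=3 f=7, (3,4) g=5 f=7]; closed=[(2,0), (2,1), (2,2), (2,3), (3,3)]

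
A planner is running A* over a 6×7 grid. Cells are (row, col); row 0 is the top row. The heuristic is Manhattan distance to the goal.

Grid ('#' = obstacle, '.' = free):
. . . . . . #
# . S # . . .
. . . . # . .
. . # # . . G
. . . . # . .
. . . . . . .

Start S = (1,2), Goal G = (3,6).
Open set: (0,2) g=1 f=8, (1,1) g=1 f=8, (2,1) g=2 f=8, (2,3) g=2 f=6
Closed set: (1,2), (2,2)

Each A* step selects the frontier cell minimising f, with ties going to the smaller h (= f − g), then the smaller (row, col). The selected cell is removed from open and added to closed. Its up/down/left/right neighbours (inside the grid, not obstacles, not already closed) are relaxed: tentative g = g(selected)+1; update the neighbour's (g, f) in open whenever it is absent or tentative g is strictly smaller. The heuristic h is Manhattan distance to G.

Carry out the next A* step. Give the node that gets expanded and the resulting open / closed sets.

expanded=(2,3); open=[(0,2) g=1 f=8, (1,1) g=1 f=8, (2,1) g=2 f=8]; closed=[(1,2), (2,2), (2,3)]

step 1: expand (2,3) (f=6, h=4) → closed; open now [(0,2) g=1 f=8, (1,1) g=1 f=8, (2,1) g=2 f=8]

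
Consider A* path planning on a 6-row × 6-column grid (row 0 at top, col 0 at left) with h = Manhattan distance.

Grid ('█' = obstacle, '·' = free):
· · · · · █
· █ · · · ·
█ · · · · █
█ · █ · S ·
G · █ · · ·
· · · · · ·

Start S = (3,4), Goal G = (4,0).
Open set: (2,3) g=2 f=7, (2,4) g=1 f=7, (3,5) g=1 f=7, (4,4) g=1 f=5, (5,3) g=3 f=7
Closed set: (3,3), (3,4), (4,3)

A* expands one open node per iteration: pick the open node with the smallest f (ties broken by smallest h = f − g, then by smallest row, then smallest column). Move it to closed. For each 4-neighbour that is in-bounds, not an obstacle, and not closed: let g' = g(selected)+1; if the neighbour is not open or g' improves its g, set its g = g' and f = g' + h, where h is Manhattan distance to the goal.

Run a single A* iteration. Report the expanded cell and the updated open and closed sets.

step 1: expand (4,4) (f=5, h=4) → closed; open now [(2,3) g=2 f=7, (2,4) g=1 f=7, (3,5) g=1 f=7, (4,5) g=2 f=7, (5,3) g=3 f=7, (5,4) g=2 f=7]

expanded=(4,4); open=[(2,3) g=2 f=7, (2,4) g=1 f=7, (3,5) g=1 f=7, (4,5) g=2 f=7, (5,3) g=3 f=7, (5,4) g=2 f=7]; closed=[(3,3), (3,4), (4,3), (4,4)]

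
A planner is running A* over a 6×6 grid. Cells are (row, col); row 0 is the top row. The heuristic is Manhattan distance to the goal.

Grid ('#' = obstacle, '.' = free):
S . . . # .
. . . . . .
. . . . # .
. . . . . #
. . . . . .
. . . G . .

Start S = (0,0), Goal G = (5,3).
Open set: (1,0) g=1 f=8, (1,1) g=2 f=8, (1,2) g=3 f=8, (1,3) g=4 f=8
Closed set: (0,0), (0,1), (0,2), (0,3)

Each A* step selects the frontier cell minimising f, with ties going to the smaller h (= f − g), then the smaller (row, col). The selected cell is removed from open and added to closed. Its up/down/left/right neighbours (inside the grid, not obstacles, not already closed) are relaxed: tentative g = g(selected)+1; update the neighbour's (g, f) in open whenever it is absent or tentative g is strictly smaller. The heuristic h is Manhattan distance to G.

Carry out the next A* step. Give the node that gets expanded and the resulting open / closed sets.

step 1: expand (1,3) (f=8, h=4) → closed; open now [(1,0) g=1 f=8, (1,1) g=2 f=8, (1,2) g=3 f=8, (1,4) g=5 f=10, (2,3) g=5 f=8]

expanded=(1,3); open=[(1,0) g=1 f=8, (1,1) g=2 f=8, (1,2) g=3 f=8, (1,4) g=5 f=10, (2,3) g=5 f=8]; closed=[(0,0), (0,1), (0,2), (0,3), (1,3)]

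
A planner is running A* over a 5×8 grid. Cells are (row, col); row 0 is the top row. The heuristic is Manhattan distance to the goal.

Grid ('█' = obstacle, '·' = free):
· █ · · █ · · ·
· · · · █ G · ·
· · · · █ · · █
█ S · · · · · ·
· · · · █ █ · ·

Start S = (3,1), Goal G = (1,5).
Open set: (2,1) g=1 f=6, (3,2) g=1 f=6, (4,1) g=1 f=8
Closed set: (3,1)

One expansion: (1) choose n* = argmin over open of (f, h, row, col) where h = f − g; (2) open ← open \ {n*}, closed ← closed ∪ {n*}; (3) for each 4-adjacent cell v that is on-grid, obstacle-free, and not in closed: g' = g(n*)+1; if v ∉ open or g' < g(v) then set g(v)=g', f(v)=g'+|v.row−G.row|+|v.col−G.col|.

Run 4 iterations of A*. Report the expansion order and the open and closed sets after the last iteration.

order=[(2,1) → (1,1) → (1,2) → (1,3)]; open=[(0,2) g=4 f=8, (0,3) g=5 f=8, (1,0) g=3 f=8, (2,0) g=2 f=8, (2,2) g=2 f=6, (2,3) g=5 f=8, (3,2) g=1 f=6, (4,1) g=1 f=8]; closed=[(1,1), (1,2), (1,3), (2,1), (3,1)]

step 1: expand (2,1) (f=6, h=5) → closed; open now [(1,1) g=2 f=6, (2,0) g=2 f=8, (2,2) g=2 f=6, (3,2) g=1 f=6, (4,1) g=1 f=8]
step 2: expand (1,1) (f=6, h=4) → closed; open now [(1,0) g=3 f=8, (1,2) g=3 f=6, (2,0) g=2 f=8, (2,2) g=2 f=6, (3,2) g=1 f=6, (4,1) g=1 f=8]
step 3: expand (1,2) (f=6, h=3) → closed; open now [(0,2) g=4 f=8, (1,0) g=3 f=8, (1,3) g=4 f=6, (2,0) g=2 f=8, (2,2) g=2 f=6, (3,2) g=1 f=6, (4,1) g=1 f=8]
step 4: expand (1,3) (f=6, h=2) → closed; open now [(0,2) g=4 f=8, (0,3) g=5 f=8, (1,0) g=3 f=8, (2,0) g=2 f=8, (2,2) g=2 f=6, (2,3) g=5 f=8, (3,2) g=1 f=6, (4,1) g=1 f=8]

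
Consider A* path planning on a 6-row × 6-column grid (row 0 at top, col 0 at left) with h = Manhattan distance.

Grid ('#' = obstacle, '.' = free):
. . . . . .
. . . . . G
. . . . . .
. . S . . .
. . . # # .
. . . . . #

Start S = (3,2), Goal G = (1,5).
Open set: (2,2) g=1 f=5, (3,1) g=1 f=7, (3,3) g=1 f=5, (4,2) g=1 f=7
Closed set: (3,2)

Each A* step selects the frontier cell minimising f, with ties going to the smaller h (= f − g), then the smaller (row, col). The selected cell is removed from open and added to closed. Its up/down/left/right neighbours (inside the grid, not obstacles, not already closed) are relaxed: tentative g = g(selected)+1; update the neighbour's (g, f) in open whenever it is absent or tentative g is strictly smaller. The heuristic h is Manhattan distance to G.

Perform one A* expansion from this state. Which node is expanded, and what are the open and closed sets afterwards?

step 1: expand (2,2) (f=5, h=4) → closed; open now [(1,2) g=2 f=5, (2,1) g=2 f=7, (2,3) g=2 f=5, (3,1) g=1 f=7, (3,3) g=1 f=5, (4,2) g=1 f=7]

expanded=(2,2); open=[(1,2) g=2 f=5, (2,1) g=2 f=7, (2,3) g=2 f=5, (3,1) g=1 f=7, (3,3) g=1 f=5, (4,2) g=1 f=7]; closed=[(2,2), (3,2)]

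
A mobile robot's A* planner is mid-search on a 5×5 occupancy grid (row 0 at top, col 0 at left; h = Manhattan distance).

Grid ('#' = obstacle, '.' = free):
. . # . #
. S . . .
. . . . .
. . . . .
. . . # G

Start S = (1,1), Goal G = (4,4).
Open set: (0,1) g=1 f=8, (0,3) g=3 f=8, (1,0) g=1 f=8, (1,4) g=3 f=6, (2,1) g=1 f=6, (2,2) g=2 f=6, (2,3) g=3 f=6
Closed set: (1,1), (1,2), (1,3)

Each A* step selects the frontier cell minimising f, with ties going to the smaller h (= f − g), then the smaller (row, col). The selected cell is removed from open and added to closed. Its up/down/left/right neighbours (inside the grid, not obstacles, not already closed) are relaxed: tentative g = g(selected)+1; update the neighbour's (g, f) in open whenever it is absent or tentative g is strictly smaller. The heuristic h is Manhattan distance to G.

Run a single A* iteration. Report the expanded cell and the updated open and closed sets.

expanded=(1,4); open=[(0,1) g=1 f=8, (0,3) g=3 f=8, (1,0) g=1 f=8, (2,1) g=1 f=6, (2,2) g=2 f=6, (2,3) g=3 f=6, (2,4) g=4 f=6]; closed=[(1,1), (1,2), (1,3), (1,4)]

step 1: expand (1,4) (f=6, h=3) → closed; open now [(0,1) g=1 f=8, (0,3) g=3 f=8, (1,0) g=1 f=8, (2,1) g=1 f=6, (2,2) g=2 f=6, (2,3) g=3 f=6, (2,4) g=4 f=6]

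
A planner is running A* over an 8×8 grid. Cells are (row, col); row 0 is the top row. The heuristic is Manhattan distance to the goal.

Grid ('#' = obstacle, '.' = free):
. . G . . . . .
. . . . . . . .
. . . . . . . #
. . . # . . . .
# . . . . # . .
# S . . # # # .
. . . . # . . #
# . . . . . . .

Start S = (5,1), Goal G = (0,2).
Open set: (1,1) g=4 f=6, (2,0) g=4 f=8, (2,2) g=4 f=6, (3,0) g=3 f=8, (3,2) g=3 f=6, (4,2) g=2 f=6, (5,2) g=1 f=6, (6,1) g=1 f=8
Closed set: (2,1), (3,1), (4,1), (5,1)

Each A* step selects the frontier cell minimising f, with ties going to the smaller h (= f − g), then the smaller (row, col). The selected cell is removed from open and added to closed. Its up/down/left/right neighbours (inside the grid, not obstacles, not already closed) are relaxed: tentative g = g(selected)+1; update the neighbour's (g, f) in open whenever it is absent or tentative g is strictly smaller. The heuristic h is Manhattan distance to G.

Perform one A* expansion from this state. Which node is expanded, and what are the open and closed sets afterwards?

expanded=(1,1); open=[(0,1) g=5 f=6, (1,0) g=5 f=8, (1,2) g=5 f=6, (2,0) g=4 f=8, (2,2) g=4 f=6, (3,0) g=3 f=8, (3,2) g=3 f=6, (4,2) g=2 f=6, (5,2) g=1 f=6, (6,1) g=1 f=8]; closed=[(1,1), (2,1), (3,1), (4,1), (5,1)]

step 1: expand (1,1) (f=6, h=2) → closed; open now [(0,1) g=5 f=6, (1,0) g=5 f=8, (1,2) g=5 f=6, (2,0) g=4 f=8, (2,2) g=4 f=6, (3,0) g=3 f=8, (3,2) g=3 f=6, (4,2) g=2 f=6, (5,2) g=1 f=6, (6,1) g=1 f=8]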